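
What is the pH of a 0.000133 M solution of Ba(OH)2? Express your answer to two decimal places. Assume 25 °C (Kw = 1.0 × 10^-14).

Ba(OH)2 is a strong base (each formula unit releases 2 OH-); [OH-] = 0.000266 M.
pOH = -log(0.000266) = 3.58
pH = 14.00 - 3.58 = 10.42

pH = 10.42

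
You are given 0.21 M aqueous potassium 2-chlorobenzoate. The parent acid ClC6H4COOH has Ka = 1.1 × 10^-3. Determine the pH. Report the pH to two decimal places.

pH = 8.14

ClC6H4COO- is the conjugate base of the weak acid ClC6H4COOH.
Kb = Kw/Ka = 1.0×10^-14 / 1.1 × 10^-3 = 9.09 × 10^-12
From the ICE table, Kb = [OH-]²/(0.21 − [OH-]) = 9.09 × 10^-12.
Assume [OH-] ≪ 0.21: [OH-] ≈ √(9.09 × 10^-12 × 0.21) = 1.38 × 10^-6 M
pOH = −log(1.38 × 10^-6) = 5.86; pH = 14.00 − 5.86 = 8.14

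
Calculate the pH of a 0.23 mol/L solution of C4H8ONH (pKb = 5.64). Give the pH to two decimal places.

C4H8ONH + H2O ⇌ C4H8ONH2+ + OH-
Kb = 10^(−5.64) = 2.29 × 10^-6
From the ICE table, Kb = [OH-]²/(0.23 − [OH-]) = 2.29 × 10^-6.
Since Kb ≪ C₀, [OH-] ≈ √(Kb·C₀) = 7.26 × 10^-4 M.
Check: 0.32% ionized — well under 5%, approximation valid.
pOH = 3.14, so pH = 14.00 − pOH = 10.86

pH = 10.86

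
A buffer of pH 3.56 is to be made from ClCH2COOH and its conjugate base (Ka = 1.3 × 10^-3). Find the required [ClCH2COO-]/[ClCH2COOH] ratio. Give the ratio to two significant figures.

pKa = -log(1.3 × 10^-3) = 2.886
pH = pKa + log(r) ⇒ log(r) = 3.56 − 2.886 = +0.674
r = [ClCH2COO-]/[ClCH2COOH] = 10^(+0.674) = 4.72

ratio = 4.7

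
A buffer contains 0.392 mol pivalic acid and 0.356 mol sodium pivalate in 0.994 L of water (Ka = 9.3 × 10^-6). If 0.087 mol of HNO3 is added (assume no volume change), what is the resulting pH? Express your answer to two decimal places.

pH = 4.78

After neutralization: n((CH3)3CCOOH) = 0.479 mol, n((CH3)3CCOO-) = 0.269 mol.
pKa = −log(9.3 × 10^-6) = 5.032
pH = pKa + log([A⁻]/[HA]) = 5.032 + log(0.269/0.479) = 5.032 -0.251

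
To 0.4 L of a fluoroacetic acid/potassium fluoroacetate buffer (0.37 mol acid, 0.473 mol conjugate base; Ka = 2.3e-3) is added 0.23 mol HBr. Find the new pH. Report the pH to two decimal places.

pH = 2.25

Added H+ converts FCH2COO- to FCH2COOH: FCH2COOH → 0.6 mol, FCH2COO- → 0.243 mol.
pKa = −log(2.3 × 10^-3) = 2.638
pH = pKa + log([A⁻]/[HA]) = 2.638 + log(0.243/0.6) = 2.638 -0.393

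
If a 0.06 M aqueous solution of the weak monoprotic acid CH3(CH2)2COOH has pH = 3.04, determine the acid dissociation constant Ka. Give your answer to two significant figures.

Ka = 1.4 × 10^-5

[H+] = 10^(-3.04) = 9.12 × 10^-4 M
At equilibrium [HA] = 0.06 − 9.12 × 10^-4 = 5.91 × 10^-2 M
Ka = [H+][A-]/[HA] = (9.12 × 10^-4)² / 5.91 × 10^-2 = 1.4 × 10^-5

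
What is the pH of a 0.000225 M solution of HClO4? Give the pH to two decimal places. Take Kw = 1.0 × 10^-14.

HClO4 is a strong acid and dissociates completely, so [H+] = 0.000225 M.
pH = -log(0.000225) = 3.65

pH = 3.65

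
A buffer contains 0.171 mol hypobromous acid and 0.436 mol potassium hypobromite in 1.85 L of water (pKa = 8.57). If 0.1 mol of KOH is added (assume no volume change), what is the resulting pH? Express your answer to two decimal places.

After neutralization: n(HOBr) = 0.071 mol, n(OBr-) = 0.536 mol.
Henderson–Hasselbalch with mole ratio 0.536/0.071: pH = 8.57 + (+0.878)

pH = 9.45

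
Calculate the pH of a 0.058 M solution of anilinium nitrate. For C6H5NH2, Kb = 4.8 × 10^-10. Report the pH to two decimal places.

C6H5NH3+ is the conjugate acid of the weak base C6H5NH2.
Ka = Kw/Kb = 1.0×10^-14 / 4.8 × 10^-10 = 2.08 × 10^-5
Ka = x²/(0.058 − x) = 2.08 × 10^-5
Neglecting x in the denominator: x = √(2.08 × 10^-5 × 0.058) = 1.10 × 10^-3 M
(x/C₀ = 1.9% < 5%, so the approximation holds.)
pH = −log(1.10 × 10^-3) = 2.96

pH = 2.96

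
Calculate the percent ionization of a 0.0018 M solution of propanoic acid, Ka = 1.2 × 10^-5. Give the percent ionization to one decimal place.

7.8%

CH3CH2COOH ⇌ CH3CH2COO- + H+; let x = [H+] at equilibrium.
Solve x² + 1.2e-05x − 2.16e-08 = 0 → x = 1.41 × 10^-4 M
Fraction ionized = 1.41 × 10^-4 / 0.0018 = 0.0783 → 7.8%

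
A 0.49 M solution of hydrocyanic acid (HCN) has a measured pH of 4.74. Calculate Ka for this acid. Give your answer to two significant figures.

Ka = 6.8 × 10^-10

[H+] = 10^(-4.74) = 1.82 × 10^-5 M
At equilibrium [HA] = 0.49 − 1.82 × 10^-5 = 4.90 × 10^-1 M
Ka = [H+][A-]/[HA] = (1.82 × 10^-5)² / 4.90 × 10^-1 = 6.8 × 10^-10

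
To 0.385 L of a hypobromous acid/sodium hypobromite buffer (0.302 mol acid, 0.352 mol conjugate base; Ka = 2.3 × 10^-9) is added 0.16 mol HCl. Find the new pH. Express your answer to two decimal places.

After neutralization: n(HOBr) = 0.462 mol, n(OBr-) = 0.192 mol.
pKa = −log(2.3 × 10^-9) = 8.638
pH = pKa + log(n_OBr-/n_HOBr) = 8.638 + log(0.192/0.462) = 8.638 + (-0.381)

pH = 8.26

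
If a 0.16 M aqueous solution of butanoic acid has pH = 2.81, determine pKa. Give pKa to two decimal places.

[H+] = 10^(-2.81) = 1.55 × 10^-3 M
At equilibrium [HA] = 0.16 − 1.55 × 10^-3 = 1.58 × 10^-1 M
Ka = [H+][A-]/[HA] = (1.55 × 10^-3)² / 1.58 × 10^-1 = 1.52 × 10^-5
pKa = -log(1.52 × 10^-5) = 4.82

pKa = 4.82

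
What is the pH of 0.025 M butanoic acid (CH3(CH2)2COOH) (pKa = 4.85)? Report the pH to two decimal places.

CH3(CH2)2COOH ⇌ CH3(CH2)2COO- + H+
Ka = 10^(−4.85) = 1.41 × 10^-5
From the ICE table, Ka = x²/(0.025 − x) = 1.41 × 10^-5.
Assume x ≪ 0.025: x ≈ √(1.41 × 10^-5 × 0.025) = 5.94 × 10^-4 M
(x/C₀ = 2.4% < 5%, so the approximation holds.)
pH = −log(5.94 × 10^-4) = 3.23

pH = 3.23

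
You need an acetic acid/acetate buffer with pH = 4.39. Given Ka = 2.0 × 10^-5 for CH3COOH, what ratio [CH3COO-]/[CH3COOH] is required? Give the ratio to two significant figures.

ratio = 0.49

pKa = -log(2.0 × 10^-5) = 4.699
pH = pKa + log(r) ⇒ log(r) = 4.39 − 4.699 = -0.309
r = [CH3COO-]/[CH3COOH] = 10^(-0.309) = 0.491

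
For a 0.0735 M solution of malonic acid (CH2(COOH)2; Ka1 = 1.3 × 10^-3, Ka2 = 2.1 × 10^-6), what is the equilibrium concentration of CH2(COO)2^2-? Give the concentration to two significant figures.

First ionization gives [H+] ≈ [CH2(COOH)COO-] = 9.15 × 10^-3 M.
Second step: Ka2 = [H+][CH2(COO)2^2-]/[CH2(COOH)COO-] ≈ [CH2(COO)2^2-] (since [H+] ≈ [CH2(COOH)COO-]).
So [CH2(COO)2^2-] ≈ Ka2.

2.1 × 10^-6 M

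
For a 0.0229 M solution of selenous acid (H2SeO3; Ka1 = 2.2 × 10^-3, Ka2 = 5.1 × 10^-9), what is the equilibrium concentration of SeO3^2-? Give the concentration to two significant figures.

5.1 × 10^-9 M

First ionization gives [H+] ≈ [HSeO3-] = 6.08 × 10^-3 M.
Second step: Ka2 = [H+][SeO3^2-]/[HSeO3-] ≈ [SeO3^2-] (since [H+] ≈ [HSeO3-]).
So [SeO3^2-] ≈ Ka2.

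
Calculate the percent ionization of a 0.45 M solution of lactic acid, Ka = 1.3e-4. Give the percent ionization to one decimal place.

1.7%

CH3CH(OH)COOH ⇌ CH3CH(OH)COO- + H+; let x = [H+] at equilibrium.
x ≈ √(Ka·C₀) = √(1.3 × 10^-4 × 0.45) = 7.65 × 10^-3 M
Fraction ionized = 7.65 × 10^-3 / 0.45 = 0.0170 → 1.7%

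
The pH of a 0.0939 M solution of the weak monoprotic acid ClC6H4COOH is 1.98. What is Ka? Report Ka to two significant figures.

Ka = 1.3 × 10^-3

[H+] = 10^(-1.98) = 1.05 × 10^-2 M
At equilibrium [HA] = 0.0939 − 1.05 × 10^-2 = 8.34 × 10^-2 M
Ka = [H+][A-]/[HA] = (1.05 × 10^-2)² / 8.34 × 10^-2 = 1.3 × 10^-3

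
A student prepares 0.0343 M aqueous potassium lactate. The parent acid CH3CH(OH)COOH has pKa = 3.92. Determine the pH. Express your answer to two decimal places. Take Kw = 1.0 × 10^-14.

CH3CH(OH)COO- is the conjugate base of the weak acid CH3CH(OH)COOH.
Ka = 10^(−3.92) = 1.20 × 10^-4
Kb = Kw/Ka = 1.0×10^-14 / 1.20 × 10^-4 = 8.33 × 10^-11
Let x = [OH-] at equilibrium. Kb = x²/(0.0343 − x).
Since Kb ≪ C₀, x ≈ √(Kb·C₀) = 1.69 × 10^-6 M.
(x/C₀ = 0.0049% < 5%, so the approximation holds.)
pOH = 5.77, so pH = 14.00 − pOH = 8.23

pH = 8.23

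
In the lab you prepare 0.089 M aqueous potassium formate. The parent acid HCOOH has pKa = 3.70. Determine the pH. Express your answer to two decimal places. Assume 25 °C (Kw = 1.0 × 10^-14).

pH = 8.32

HCOO- is the conjugate base of the weak acid HCOOH.
Ka = 10^(−3.70) = 2.00 × 10^-4
Kb = Kw/Ka = 1.0×10^-14 / 2.00 × 10^-4 = 5.00 × 10^-11
From the ICE table, Kb = x²/(0.089 − x) = 5.00 × 10^-11.
Neglecting x in the denominator: x = √(5.00 × 10^-11 × 0.089) = 2.11 × 10^-6 M
(x/C₀ = 0.0024% < 5%, so the approximation holds.)
pOH = 5.68, so pH = 14.00 − pOH = 8.32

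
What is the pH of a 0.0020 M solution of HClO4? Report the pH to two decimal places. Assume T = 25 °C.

pH = 2.70

HClO4 is a strong acid and dissociates completely, so [H+] = 0.0020 M.
pH = -log(0.002) = 2.70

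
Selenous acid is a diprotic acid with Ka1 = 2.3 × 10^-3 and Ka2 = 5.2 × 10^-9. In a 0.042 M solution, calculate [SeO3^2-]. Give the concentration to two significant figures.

First ionization gives [H+] ≈ [HSeO3-] = 8.75 × 10^-3 M.
Second step: Ka2 = [H+][SeO3^2-]/[HSeO3-] ≈ [SeO3^2-] (since [H+] ≈ [HSeO3-]).
So [SeO3^2-] ≈ Ka2.

5.2 × 10^-9 M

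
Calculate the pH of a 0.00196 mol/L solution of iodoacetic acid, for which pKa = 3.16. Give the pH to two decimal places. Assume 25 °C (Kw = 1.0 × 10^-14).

pH = 3.06

ICH2COOH ⇌ ICH2COO- + H+
Ka = 10^(−3.16) = 6.92 × 10^-4
Ka = x²/(0.00196 − x) = 6.92 × 10^-4
Here C₀/Ka ≈ 2.83, so the small-x approximation fails. Use the quadratic:
x = (−Ka + √(Ka² + 4·Ka·C₀))/2 = 8.69 × 10^-4 M
pH = −log[H+] = −log(8.69 × 10^-4) = 3.06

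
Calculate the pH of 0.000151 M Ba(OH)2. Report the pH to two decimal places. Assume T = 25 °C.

Ba(OH)2 is a strong base (each formula unit releases 2 OH-); [OH-] = 0.000302 M.
pOH = -log(0.000302) = 3.52
pH = 14.00 - 3.52 = 10.48

pH = 10.48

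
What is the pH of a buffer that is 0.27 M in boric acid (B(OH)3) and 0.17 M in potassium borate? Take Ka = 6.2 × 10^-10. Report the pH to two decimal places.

pKa = −log(6.2 × 10^-10) = 9.208
pH = pKa + log([A⁻]/[HA]) = 9.208 + log(0.17/0.27)
pH = 9.208 + (-0.201) = 9.01

pH = 9.01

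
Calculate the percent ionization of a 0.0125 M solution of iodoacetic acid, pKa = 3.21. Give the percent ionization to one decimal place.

ICH2COOH ⇌ ICH2COO- + H+; let x = [H+] at equilibrium.
Ka = 10^(−3.21) = 6.17 × 10^-4
Solve x² + 0.000617x − 7.71e-06 = 0 → x = 2.49 × 10^-3 M
Fraction ionized = 2.49 × 10^-3 / 0.0125 = 0.1992 → 19.9%

19.9%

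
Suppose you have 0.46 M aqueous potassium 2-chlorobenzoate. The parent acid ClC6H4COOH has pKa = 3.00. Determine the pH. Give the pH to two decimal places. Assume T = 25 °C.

pH = 8.33

ClC6H4COO- is the conjugate base of the weak acid ClC6H4COOH.
Ka = 10^(−3.00) = 1.00 × 10^-3
Kb = Kw/Ka = 1.0×10^-14 / 1.00 × 10^-3 = 1.00 × 10^-11
Kb = [OH-]²/(0.46 − [OH-]) = 1.00 × 10^-11
Assume [OH-] ≪ 0.46: [OH-] ≈ √(1.00 × 10^-11 × 0.46) = 2.14 × 10^-6 M
([OH-]/C₀ = 0.00047% < 5%, so the approximation holds.)
pOH = 5.67, so pH = 14.00 − pOH = 8.33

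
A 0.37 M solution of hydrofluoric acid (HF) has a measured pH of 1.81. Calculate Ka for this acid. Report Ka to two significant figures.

Ka = 6.8 × 10^-4

[H+] = 10^(-1.81) = 1.55 × 10^-2 M
At equilibrium [HA] = 0.37 − 1.55 × 10^-2 = 3.54 × 10^-1 M
Ka = [H+][A-]/[HA] = (1.55 × 10^-2)² / 3.54 × 10^-1 = 6.8 × 10^-4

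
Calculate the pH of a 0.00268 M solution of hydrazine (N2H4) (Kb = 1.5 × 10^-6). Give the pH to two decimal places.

N2H4 + H2O ⇌ N2H5+ + OH-
From the ICE table, Kb = x²/(0.00268 − x) = 1.5 × 10^-6.
Neglecting x in the denominator: x = √(1.5 × 10^-6 × 0.00268) = 6.34 × 10^-5 M
Check: 2.4% ionized — well under 5%, approximation valid.
pOH = −log(6.34 × 10^-5) = 4.20; pH = 14.00 − 4.20 = 9.80

pH = 9.80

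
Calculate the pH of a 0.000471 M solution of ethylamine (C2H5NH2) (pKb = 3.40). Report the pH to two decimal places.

pH = 10.44

C2H5NH2 + H2O ⇌ C2H5NH3+ + OH-
Kb = 10^(−3.40) = 3.98 × 10^-4
From the ICE table, Kb = [OH-]²/(0.000471 − [OH-]) = 3.98 × 10^-4.
[OH-] is not negligible relative to C₀; solve [OH-]² + 0.000398·[OH-] − 1.87e-07 = 0.
[OH-] = (−Kb + √(Kb² + 4·Kb·C₀))/2 = 2.78 × 10^-4 M
pOH = 3.56, so pH = 14.00 − pOH = 10.44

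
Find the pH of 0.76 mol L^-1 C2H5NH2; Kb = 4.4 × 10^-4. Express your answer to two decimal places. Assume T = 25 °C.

pH = 12.26

C2H5NH2 + H2O ⇌ C2H5NH3+ + OH-
Let x = [OH-] at equilibrium. Kb = x²/(0.76 − x).
Assume x ≪ 0.76: x ≈ √(4.4 × 10^-4 × 0.76) = 1.83 × 10^-2 M
Check: 2.4% ionized — well under 5%, approximation valid.
pOH = −log(1.83 × 10^-2) = 1.74; pH = 14.00 − 1.74 = 12.26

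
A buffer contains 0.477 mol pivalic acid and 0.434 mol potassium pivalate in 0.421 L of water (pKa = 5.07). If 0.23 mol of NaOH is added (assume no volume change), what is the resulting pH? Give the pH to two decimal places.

After neutralization: n((CH3)3CCOOH) = 0.247 mol, n((CH3)3CCOO-) = 0.664 mol.
Henderson–Hasselbalch with mole ratio 0.664/0.247: pH = 5.07 + (+0.429)

pH = 5.50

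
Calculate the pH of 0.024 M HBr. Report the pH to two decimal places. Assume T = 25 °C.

pH = 1.62

HBr is a strong acid and dissociates completely, so [H+] = 0.024 M.
pH = -log(0.024) = 1.62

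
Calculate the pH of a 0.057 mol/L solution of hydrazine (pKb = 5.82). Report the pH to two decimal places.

pH = 10.47

N2H4 + H2O ⇌ N2H5+ + OH-
Kb = 10^(−5.82) = 1.51 × 10^-6
Let x = [OH-] at equilibrium. Kb = x²/(0.057 − x).
Assume x ≪ 0.057: x ≈ √(1.51 × 10^-6 × 0.057) = 2.93 × 10^-4 M
(x/C₀ = 0.51% < 5%, so the approximation holds.)
pOH = 3.53, so pH = 14.00 − pOH = 10.47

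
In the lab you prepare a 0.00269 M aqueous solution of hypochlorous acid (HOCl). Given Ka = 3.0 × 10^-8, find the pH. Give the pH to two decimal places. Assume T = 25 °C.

pH = 5.05

HOCl ⇌ OCl- + H+
Ka = [H+]²/(0.00269 − [H+]) = 3.0 × 10^-8
Neglecting [H+] in the denominator: [H+] = √(3.0 × 10^-8 × 0.00269) = 8.98 × 10^-6 M
pH = −log[H+] = −log(8.98 × 10^-6) = 5.05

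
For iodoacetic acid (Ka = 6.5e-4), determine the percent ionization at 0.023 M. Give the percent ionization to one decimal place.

15.5%

ICH2COOH ⇌ ICH2COO- + H+; let x = [H+] at equilibrium.
Ka = x²/(C₀ − x); solving the quadratic gives x = 3.56 × 10^-3 M.
% ionization = x/C₀ × 100% = 3.56 × 10^-3/0.023 × 100% = 15.5%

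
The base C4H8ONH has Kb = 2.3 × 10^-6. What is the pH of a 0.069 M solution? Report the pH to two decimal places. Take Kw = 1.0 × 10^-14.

C4H8ONH + H2O ⇌ C4H8ONH2+ + OH-
From the ICE table, Kb = x²/(0.069 − x) = 2.3 × 10^-6.
Assume x ≪ 0.069: x ≈ √(2.3 × 10^-6 × 0.069) = 3.98 × 10^-4 M
Check: 0.58% ionized — well under 5%, approximation valid.
pOH = 3.40, so pH = 14.00 − pOH = 10.60

pH = 10.60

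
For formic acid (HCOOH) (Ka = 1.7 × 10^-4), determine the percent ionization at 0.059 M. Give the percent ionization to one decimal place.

HCOOH ⇌ HCOO- + H+; let x = [H+] at equilibrium.
Ka = x²/(C₀ − x); solving the quadratic gives x = 3.08 × 10^-3 M.
% ionization = x/C₀ × 100% = 3.08 × 10^-3/0.059 × 100% = 5.2%

5.2%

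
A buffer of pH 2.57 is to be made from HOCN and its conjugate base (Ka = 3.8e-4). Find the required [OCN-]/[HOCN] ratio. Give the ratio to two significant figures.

pKa = -log(3.8 × 10^-4) = 3.420
pH = pKa + log(r) ⇒ log(r) = 2.57 − 3.420 = -0.850
r = [OCN-]/[HOCN] = 10^(-0.850) = 0.141

ratio = 0.14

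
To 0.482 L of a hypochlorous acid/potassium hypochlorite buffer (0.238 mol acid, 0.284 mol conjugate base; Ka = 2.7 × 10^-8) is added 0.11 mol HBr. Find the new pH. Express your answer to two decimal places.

Added H+ converts OCl- to HOCl: HOCl → 0.348 mol, OCl- → 0.174 mol.
pKa = −log(2.7 × 10^-8) = 7.569
pH = pKa + log([A⁻]/[HA]) = 7.569 + log(0.174/0.348) = 7.569 -0.301

pH = 7.27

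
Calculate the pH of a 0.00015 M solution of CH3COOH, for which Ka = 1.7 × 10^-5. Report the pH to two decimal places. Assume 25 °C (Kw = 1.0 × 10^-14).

pH = 4.37

CH3COOH ⇌ CH3COO- + H+
Ka = x²/(0.00015 − x) = 1.7 × 10^-5
Here C₀/Ka ≈ 8.82, so the small-x approximation fails. Use the quadratic:
x = [−1.7e-05 + √(1.7e-05² + 1.02e-08)]/2 = 4.27 × 10^-5 M
pH = −log[H+] = −log(4.27 × 10^-5) = 4.37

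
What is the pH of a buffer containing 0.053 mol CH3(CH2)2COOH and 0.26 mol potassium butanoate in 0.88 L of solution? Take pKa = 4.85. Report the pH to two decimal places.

Using pH = pKa + log([base]/[acid]) with [base]/[acid] = 0.26/0.053:
pH = 4.85 + (+0.691) = 5.54

pH = 5.54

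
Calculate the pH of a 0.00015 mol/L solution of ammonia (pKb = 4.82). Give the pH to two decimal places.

NH3 + H2O ⇌ NH4+ + OH-
Kb = 10^(−4.82) = 1.51 × 10^-5
From the ICE table, Kb = [OH-]²/(0.00015 − [OH-]) = 1.51 × 10^-5.
The 5% rule fails; solving [OH-]² + Kb·[OH-] − Kb·C₀ = 0 exactly:
[OH-] = [−1.51e-05 + √(1.51e-05² + 9.06e-09)]/2 = 4.06 × 10^-5 M
pOH = 4.39, so pH = 14.00 − pOH = 9.61

pH = 9.61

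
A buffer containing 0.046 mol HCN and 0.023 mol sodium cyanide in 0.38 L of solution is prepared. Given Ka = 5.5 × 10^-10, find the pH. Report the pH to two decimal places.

pH = 8.96

pKa = −log(5.5 × 10^-10) = 9.260
pH = pKa + log([A⁻]/[HA]) = 9.260 + log(0.023/0.046)
pH = 9.260 + (-0.301) = 8.96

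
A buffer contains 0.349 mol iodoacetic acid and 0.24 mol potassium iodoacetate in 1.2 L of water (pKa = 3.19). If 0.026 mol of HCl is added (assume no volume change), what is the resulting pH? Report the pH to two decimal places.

Added H+ converts ICH2COO- to ICH2COOH: ICH2COOH → 0.375 mol, ICH2COO- → 0.214 mol.
pH = pKa + log(n_ICH2COO-/n_ICH2COOH) = 3.19 + log(0.214/0.375) = 3.19 + (-0.244)

pH = 2.95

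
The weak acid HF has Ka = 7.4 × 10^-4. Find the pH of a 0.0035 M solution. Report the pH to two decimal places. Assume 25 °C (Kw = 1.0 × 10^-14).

HF ⇌ F- + H+
Ka = [H+]²/(0.0035 − [H+]) = 7.4 × 10^-4
Here C₀/Ka ≈ 4.73, so the small-[H+] approximation fails. Use the quadratic:
[H+] = (−Ka + √(Ka² + 4·Ka·C₀))/2 = 1.28 × 10^-3 M
pH = −log[H+] = −log(1.28 × 10^-3) = 2.89

pH = 2.89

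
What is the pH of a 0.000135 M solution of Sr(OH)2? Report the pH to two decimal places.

pH = 10.43

Sr(OH)2 is a strong base (each formula unit releases 2 OH-); [OH-] = 0.00027 M.
pOH = -log(0.00027) = 3.57
pH = 14.00 - 3.57 = 10.43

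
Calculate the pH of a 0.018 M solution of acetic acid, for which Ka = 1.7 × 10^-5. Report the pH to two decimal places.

pH = 3.26

CH3COOH ⇌ CH3COO- + H+
Ka = [H+]²/(0.018 − [H+]) = 1.7 × 10^-5
Assume [H+] ≪ 0.018: [H+] ≈ √(1.7 × 10^-5 × 0.018) = 5.53 × 10^-4 M
Check: 3.1% ionized — well under 5%, approximation valid.
pH = −log(5.53 × 10^-4) = 3.26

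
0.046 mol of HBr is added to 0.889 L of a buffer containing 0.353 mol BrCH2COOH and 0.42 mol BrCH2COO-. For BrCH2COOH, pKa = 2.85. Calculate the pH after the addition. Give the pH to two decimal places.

After neutralization: n(BrCH2COOH) = 0.399 mol, n(BrCH2COO-) = 0.374 mol.
pH = pKa + log([A⁻]/[HA]) = 2.85 + log(0.374/0.399) = 2.85 -0.028

pH = 2.82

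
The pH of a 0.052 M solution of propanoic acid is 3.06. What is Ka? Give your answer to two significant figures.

[H+] = 10^(-3.06) = 8.71 × 10^-4 M
At equilibrium [HA] = 0.052 − 8.71 × 10^-4 = 5.11 × 10^-2 M
Ka = [H+][A-]/[HA] = (8.71 × 10^-4)² / 5.11 × 10^-2 = 1.5 × 10^-5

Ka = 1.5 × 10^-5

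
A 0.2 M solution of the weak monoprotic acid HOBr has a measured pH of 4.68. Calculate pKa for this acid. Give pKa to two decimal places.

[H+] = 10^(-4.68) = 2.09 × 10^-5 M
At equilibrium [HA] = 0.2 − 2.09 × 10^-5 = 2.00 × 10^-1 M
Ka = [H+][A-]/[HA] = (2.09 × 10^-5)² / 2.00 × 10^-1 = 2.18 × 10^-9
pKa = -log(2.18 × 10^-9) = 8.66

pKa = 8.66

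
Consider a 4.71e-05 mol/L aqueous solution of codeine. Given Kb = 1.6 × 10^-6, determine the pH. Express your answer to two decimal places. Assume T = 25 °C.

C18H21NO3 + H2O ⇌ C18H22NO3+ + OH-
Let x = [OH-] at equilibrium. Kb = x²/(4.71e-05 − x).
The 5% rule fails; solving x² + Kb·x − Kb·C₀ = 0 exactly:
x = [−1.6e-06 + √(1.6e-06² + 3.01e-10)]/2 = 7.92 × 10^-6 M
pOH = 5.10, so pH = 14.00 − pOH = 8.90

pH = 8.90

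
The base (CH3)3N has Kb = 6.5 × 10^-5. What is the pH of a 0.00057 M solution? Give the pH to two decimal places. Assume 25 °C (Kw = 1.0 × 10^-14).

pH = 10.21

(CH3)3N + H2O ⇌ (CH3)3NH+ + OH-
Kb = x²/(0.00057 − x) = 6.5 × 10^-5
The 5% rule fails; solving x² + Kb·x − Kb·C₀ = 0 exactly:
x = (−Kb + √(Kb² + 4·Kb·C₀))/2 = 1.63 × 10^-4 M
pOH = 3.79, so pH = 14.00 − pOH = 10.21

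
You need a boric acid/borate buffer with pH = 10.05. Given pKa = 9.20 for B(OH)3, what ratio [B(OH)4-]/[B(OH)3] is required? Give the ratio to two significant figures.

pH = pKa + log(r) ⇒ log(r) = 10.05 − 9.20 = +0.85
r = [B(OH)4-]/[B(OH)3] = 10^(+0.85) = 7.08

ratio = 7.1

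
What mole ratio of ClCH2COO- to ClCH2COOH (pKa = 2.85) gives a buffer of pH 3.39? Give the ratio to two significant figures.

pH = pKa + log(r) ⇒ log(r) = 3.39 − 2.85 = +0.54
r = [ClCH2COO-]/[ClCH2COOH] = 10^(+0.54) = 3.47

ratio = 3.5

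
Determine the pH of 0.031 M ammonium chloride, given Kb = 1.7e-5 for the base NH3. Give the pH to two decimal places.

pH = 5.37

NH4+ is the conjugate acid of the weak base NH3.
Ka = Kw/Kb = 1.0×10^-14 / 1.7 × 10^-5 = 5.88 × 10^-10
From the ICE table, Ka = [H+]²/(0.031 − [H+]) = 5.88 × 10^-10.
Assume [H+] ≪ 0.031: [H+] ≈ √(5.88 × 10^-10 × 0.031) = 4.27 × 10^-6 M
([H+]/C₀ = 0.014% < 5%, so the approximation holds.)
pH = −log(4.27 × 10^-6) = 5.37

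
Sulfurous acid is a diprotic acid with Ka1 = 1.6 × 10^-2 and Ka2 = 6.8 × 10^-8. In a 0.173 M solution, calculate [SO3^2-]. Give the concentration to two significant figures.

First ionization gives [H+] ≈ [HSO3-] = 4.52 × 10^-2 M.
Second step: Ka2 = [H+][SO3^2-]/[HSO3-] ≈ [SO3^2-] (since [H+] ≈ [HSO3-]).
So [SO3^2-] ≈ Ka2.

6.8 × 10^-8 M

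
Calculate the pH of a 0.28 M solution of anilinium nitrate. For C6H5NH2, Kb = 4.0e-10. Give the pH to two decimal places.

C6H5NH3+ is the conjugate acid of the weak base C6H5NH2.
Ka = Kw/Kb = 1.0×10^-14 / 4.0 × 10^-10 = 2.50 × 10^-5
Ka = [H+]²/(0.28 − [H+]) = 2.50 × 10^-5
Assume [H+] ≪ 0.28: [H+] ≈ √(2.50 × 10^-5 × 0.28) = 2.65 × 10^-3 M
([H+]/C₀ = 0.94% < 5%, so the approximation holds.)
pH = −log(2.65 × 10^-3) = 2.58

pH = 2.58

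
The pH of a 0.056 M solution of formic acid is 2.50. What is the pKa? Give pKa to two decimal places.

[H+] = 10^(-2.50) = 3.16 × 10^-3 M
At equilibrium [HA] = 0.056 − 3.16 × 10^-3 = 5.28 × 10^-2 M
Ka = [H+][A-]/[HA] = (3.16 × 10^-3)² / 5.28 × 10^-2 = 1.89 × 10^-4
pKa = -log(1.89 × 10^-4) = 3.72

pKa = 3.72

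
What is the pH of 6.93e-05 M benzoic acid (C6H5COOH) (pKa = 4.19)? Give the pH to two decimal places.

C6H5COOH ⇌ C6H5COO- + H+
Ka = 10^(−4.19) = 6.46 × 10^-5
Let x = [H+] at equilibrium. Ka = x²/(6.93e-05 − x).
The 5% rule fails; solving x² + Ka·x − Ka·C₀ = 0 exactly:
x = [−6.46e-05 + √(6.46e-05² + 1.79e-08)]/2 = 4.20 × 10^-5 M
pH = −log(4.20 × 10^-5) = 4.38

pH = 4.38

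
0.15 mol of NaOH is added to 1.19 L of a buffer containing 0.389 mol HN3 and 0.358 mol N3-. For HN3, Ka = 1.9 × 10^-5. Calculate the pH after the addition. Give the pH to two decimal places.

pH = 5.05

After neutralization: n(HN3) = 0.239 mol, n(N3-) = 0.508 mol.
pKa = −log(1.9 × 10^-5) = 4.721
pH = pKa + log([A⁻]/[HA]) = 4.721 + log(0.508/0.239) = 4.721 +0.327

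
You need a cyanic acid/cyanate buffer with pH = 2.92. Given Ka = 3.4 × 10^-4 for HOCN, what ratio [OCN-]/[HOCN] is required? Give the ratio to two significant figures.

pKa = -log(3.4 × 10^-4) = 3.469
pH = pKa + log(r) ⇒ log(r) = 2.92 − 3.469 = -0.549
r = [OCN-]/[HOCN] = 10^(-0.549) = 0.282

ratio = 0.28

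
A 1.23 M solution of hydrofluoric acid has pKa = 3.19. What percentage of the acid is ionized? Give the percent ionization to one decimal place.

HF ⇌ F- + H+; let x = [H+] at equilibrium.
Ka = 10^(−3.19) = 6.46 × 10^-4
x ≈ √(Ka·C₀) = √(6.46 × 10^-4 × 1.23) = 2.82 × 10^-2 M
Fraction ionized = 2.82 × 10^-2 / 1.23 = 0.0229 → 2.3%

2.3%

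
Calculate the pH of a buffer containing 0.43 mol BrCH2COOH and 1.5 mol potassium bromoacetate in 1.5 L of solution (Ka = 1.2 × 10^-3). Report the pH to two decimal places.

pH = 3.46

pKa = −log(1.2 × 10^-3) = 2.921
Using pH = pKa + log([base]/[acid]) with [base]/[acid] = 1.5/0.43:
pH = 2.921 + (+0.543) = 3.46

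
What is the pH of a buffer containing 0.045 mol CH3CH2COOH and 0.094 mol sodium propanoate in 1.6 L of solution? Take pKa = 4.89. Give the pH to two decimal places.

pH = 5.21

Henderson–Hasselbalch: pH = pKa + log([CH3CH2COO-]/[CH3CH2COOH]) = 4.89 + log(0.094/0.045)
pH = 4.89 + (+0.320) = 5.21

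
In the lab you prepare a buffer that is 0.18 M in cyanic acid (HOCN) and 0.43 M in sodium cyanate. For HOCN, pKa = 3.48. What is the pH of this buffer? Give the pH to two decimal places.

pH = 3.86

Henderson–Hasselbalch: pH = pKa + log([OCN-]/[HOCN]) = 3.48 + log(0.43/0.18)
pH = 3.48 + (+0.378) = 3.86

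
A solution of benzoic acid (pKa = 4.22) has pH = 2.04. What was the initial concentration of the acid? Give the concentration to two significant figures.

C₀ = 1.4 M

[H+] = 10^(-2.04) = 9.12 × 10^-3 M = x
Ka = 10^(−4.22) = 6.03 × 10^-5
Ka = x²/(C₀ − x) ⇒ C₀ = x + x²/Ka
C₀ = 9.12 × 10^-3 + (9.12 × 10^-3)²/(6.03 × 10^-5) = 1.39 M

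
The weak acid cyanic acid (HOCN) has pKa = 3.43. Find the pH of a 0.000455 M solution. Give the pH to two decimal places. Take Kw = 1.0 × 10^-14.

HOCN ⇌ OCN- + H+
Ka = 10^(−3.43) = 3.72 × 10^-4
Ka = x²/(0.000455 − x) = 3.72 × 10^-4
x is not negligible relative to C₀; solve x² + 0.000372·x − 1.69e-07 = 0.
x = (−Ka + √(Ka² + 4·Ka·C₀))/2 = 2.66 × 10^-4 M
pH = −log(2.66 × 10^-4) = 3.58

pH = 3.58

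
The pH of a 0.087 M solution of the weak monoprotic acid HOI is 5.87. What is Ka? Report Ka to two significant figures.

Ka = 2.1 × 10^-11

[H+] = 10^(-5.87) = 1.35 × 10^-6 M
At equilibrium [HA] = 0.087 − 1.35 × 10^-6 = 8.70 × 10^-2 M
Ka = [H+][A-]/[HA] = (1.35 × 10^-6)² / 8.70 × 10^-2 = 2.1 × 10^-11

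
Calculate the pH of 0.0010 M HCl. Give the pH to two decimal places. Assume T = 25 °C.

pH = 3.00

HCl is a strong acid and dissociates completely, so [H+] = 0.0010 M.
pH = -log(0.001) = 3.00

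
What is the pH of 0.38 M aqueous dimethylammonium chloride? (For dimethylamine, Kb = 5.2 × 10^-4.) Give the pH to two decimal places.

(CH3)2NH2+ is the conjugate acid of the weak base (CH3)2NH.
Ka = Kw/Kb = 1.0×10^-14 / 5.2 × 10^-4 = 1.92 × 10^-11
From the ICE table, Ka = x²/(0.38 − x) = 1.92 × 10^-11.
Neglecting x in the denominator: x = √(1.92 × 10^-11 × 0.38) = 2.70 × 10^-6 M
Check: 0.00071% ionized — well under 5%, approximation valid.
pH = −log[H+] = −log(2.70 × 10^-6) = 5.57

pH = 5.57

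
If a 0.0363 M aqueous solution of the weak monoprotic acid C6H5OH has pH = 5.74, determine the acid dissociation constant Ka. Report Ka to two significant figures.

Ka = 9.1 × 10^-11

[H+] = 10^(-5.74) = 1.82 × 10^-6 M
At equilibrium [HA] = 0.0363 − 1.82 × 10^-6 = 3.63 × 10^-2 M
Ka = [H+][A-]/[HA] = (1.82 × 10^-6)² / 3.63 × 10^-2 = 9.1 × 10^-11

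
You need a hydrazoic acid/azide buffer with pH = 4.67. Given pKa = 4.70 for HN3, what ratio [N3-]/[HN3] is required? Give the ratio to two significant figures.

ratio = 0.93

pH = pKa + log(r) ⇒ log(r) = 4.67 − 4.70 = -0.03
r = [N3-]/[HN3] = 10^(-0.03) = 0.933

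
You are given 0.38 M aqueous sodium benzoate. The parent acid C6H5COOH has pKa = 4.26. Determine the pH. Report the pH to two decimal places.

pH = 8.92

C6H5COO- is the conjugate base of the weak acid C6H5COOH.
Ka = 10^(−4.26) = 5.50 × 10^-5
Kb = Kw/Ka = 1.0×10^-14 / 5.50 × 10^-5 = 1.82 × 10^-10
Let x = [OH-] at equilibrium. Kb = x²/(0.38 − x).
Since Kb ≪ C₀, x ≈ √(Kb·C₀) = 8.32 × 10^-6 M.
pOH = 5.08, so pH = 14.00 − pOH = 8.92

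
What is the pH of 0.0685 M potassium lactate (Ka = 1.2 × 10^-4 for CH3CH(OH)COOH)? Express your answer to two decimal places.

pH = 8.38

CH3CH(OH)COO- is the conjugate base of the weak acid CH3CH(OH)COOH.
Kb = Kw/Ka = 1.0×10^-14 / 1.2 × 10^-4 = 8.33 × 10^-11
Let x = [OH-] at equilibrium. Kb = x²/(0.0685 − x).
Assume x ≪ 0.0685: x ≈ √(8.33 × 10^-11 × 0.0685) = 2.39 × 10^-6 M
Check: 0.0035% ionized — well under 5%, approximation valid.
pOH = 5.62, so pH = 14.00 − pOH = 8.38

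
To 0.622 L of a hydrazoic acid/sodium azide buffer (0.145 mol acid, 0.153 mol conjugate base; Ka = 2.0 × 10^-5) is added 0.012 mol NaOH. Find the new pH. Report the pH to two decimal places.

pH = 4.79

After neutralization: n(HN3) = 0.133 mol, n(N3-) = 0.165 mol.
pKa = −log(2.0 × 10^-5) = 4.699
pH = pKa + log(n_N3-/n_HN3) = 4.699 + log(0.165/0.133) = 4.699 + (+0.094)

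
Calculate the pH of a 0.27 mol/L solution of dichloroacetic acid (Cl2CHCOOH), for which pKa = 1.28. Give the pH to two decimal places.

pH = 1.02

Cl2CHCOOH ⇌ Cl2CHCOO- + H+
Ka = 10^(−1.28) = 5.25 × 10^-2
Ka = x²/(0.27 − x) = 5.25 × 10^-2
x is not negligible relative to C₀; solve x² + 0.0525·x − 0.0142 = 0.
x = [−0.0525 + √(0.0525² + 0.0567)]/2 = 9.57 × 10^-2 M
pH = −log[H+] = −log(9.57 × 10^-2) = 1.02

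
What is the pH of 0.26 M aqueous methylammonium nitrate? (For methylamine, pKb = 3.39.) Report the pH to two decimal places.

CH3NH3+ is the conjugate acid of the weak base CH3NH2.
Kb = 10^(−3.39) = 4.07 × 10^-4
Ka = Kw/Kb = 1.0×10^-14 / 4.07 × 10^-4 = 2.46 × 10^-11
Let x = [H+] at equilibrium. Ka = x²/(0.26 − x).
Neglecting x in the denominator: x = √(2.46 × 10^-11 × 0.26) = 2.53 × 10^-6 M
Check: 0.00097% ionized — well under 5%, approximation valid.
pH = −log[H+] = −log(2.53 × 10^-6) = 5.60

pH = 5.60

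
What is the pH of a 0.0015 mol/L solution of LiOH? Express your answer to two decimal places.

pH = 11.18

LiOH is a strong base; [OH-] = 0.0015 M.
pOH = -log(0.0015) = 2.82
pH = 14.00 - 2.82 = 11.18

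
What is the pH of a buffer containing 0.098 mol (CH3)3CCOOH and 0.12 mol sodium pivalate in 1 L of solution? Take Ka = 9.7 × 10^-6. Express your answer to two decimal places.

pH = 5.10

pKa = −log(9.7 × 10^-6) = 5.013
pH = pKa + log([A⁻]/[HA]) = 5.013 + log(0.12/0.098)
pH = 5.013 + (+0.088) = 5.10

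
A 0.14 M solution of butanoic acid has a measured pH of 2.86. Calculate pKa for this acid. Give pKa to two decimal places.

[H+] = 10^(-2.86) = 1.38 × 10^-3 M
At equilibrium [HA] = 0.14 − 1.38 × 10^-3 = 1.39 × 10^-1 M
Ka = [H+][A-]/[HA] = (1.38 × 10^-3)² / 1.39 × 10^-1 = 1.37 × 10^-5
pKa = -log(1.37 × 10^-5) = 4.86

pKa = 4.86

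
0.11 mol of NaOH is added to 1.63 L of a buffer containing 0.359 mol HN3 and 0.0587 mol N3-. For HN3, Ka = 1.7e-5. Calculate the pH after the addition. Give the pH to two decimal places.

After neutralization: n(HN3) = 0.249 mol, n(N3-) = 0.169 mol.
pKa = −log(1.7 × 10^-5) = 4.770
pH = pKa + log([A⁻]/[HA]) = 4.770 + log(0.169/0.249) = 4.770 -0.168

pH = 4.60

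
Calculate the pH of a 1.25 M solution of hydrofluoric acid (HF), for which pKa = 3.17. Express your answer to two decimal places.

HF ⇌ F- + H+
Ka = 10^(−3.17) = 6.76 × 10^-4
From the ICE table, Ka = [H+]²/(1.25 − [H+]) = 6.76 × 10^-4.
Since Ka ≪ C₀, [H+] ≈ √(Ka·C₀) = 2.91 × 10^-2 M.
([H+]/C₀ = 2.3% < 5%, so the approximation holds.)
pH = −log(2.91 × 10^-2) = 1.54

pH = 1.54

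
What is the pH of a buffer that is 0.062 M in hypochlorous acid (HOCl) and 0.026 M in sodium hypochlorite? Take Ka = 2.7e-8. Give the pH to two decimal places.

pKa = −log(2.7 × 10^-8) = 7.569
Using pH = pKa + log([base]/[acid]) with [base]/[acid] = 0.026/0.062:
pH = 7.569 + (-0.377) = 7.19

pH = 7.19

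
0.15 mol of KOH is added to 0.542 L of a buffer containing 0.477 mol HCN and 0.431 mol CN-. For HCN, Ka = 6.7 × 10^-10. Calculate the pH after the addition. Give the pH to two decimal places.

After neutralization: n(HCN) = 0.327 mol, n(CN-) = 0.581 mol.
pKa = −log(6.7 × 10^-10) = 9.174
pH = pKa + log(n_CN-/n_HCN) = 9.174 + log(0.581/0.327) = 9.174 + (+0.250)

pH = 9.42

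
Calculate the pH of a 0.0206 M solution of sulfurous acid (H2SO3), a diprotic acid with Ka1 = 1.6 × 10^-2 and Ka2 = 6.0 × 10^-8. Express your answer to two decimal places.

Since Ka1 ≫ Ka2, the first ionization dominates [H+].
Ka1 = x²/(0.0206 − x) = 1.6 × 10^-2
Solving the quadratic: x = (−Ka1 + √(Ka1² + 4·Ka1·C₀))/2 = 1.18 × 10^-2 M
pH = −log(1.18 × 10^-2) = 1.93

pH = 1.93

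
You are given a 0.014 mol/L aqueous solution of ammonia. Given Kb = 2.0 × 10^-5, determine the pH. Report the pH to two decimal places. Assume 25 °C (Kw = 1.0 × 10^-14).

pH = 10.72

NH3 + H2O ⇌ NH4+ + OH-
From the ICE table, Kb = [OH-]²/(0.014 − [OH-]) = 2.0 × 10^-5.
Since Kb ≪ C₀, [OH-] ≈ √(Kb·C₀) = 5.29 × 10^-4 M.
pOH = 3.28, so pH = 14.00 − pOH = 10.72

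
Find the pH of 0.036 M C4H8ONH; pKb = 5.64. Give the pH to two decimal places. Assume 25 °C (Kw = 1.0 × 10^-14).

C4H8ONH + H2O ⇌ C4H8ONH2+ + OH-
Kb = 10^(−5.64) = 2.29 × 10^-6
Kb = [OH-]²/(0.036 − [OH-]) = 2.29 × 10^-6
Assume [OH-] ≪ 0.036: [OH-] ≈ √(2.29 × 10^-6 × 0.036) = 2.87 × 10^-4 M
Check: 0.8% ionized — well under 5%, approximation valid.
pOH = −log(2.87 × 10^-4) = 3.54; pH = 14.00 − 3.54 = 10.46

pH = 10.46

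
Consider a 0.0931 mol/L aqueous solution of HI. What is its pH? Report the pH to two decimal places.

HI is a strong acid and dissociates completely, so [H+] = 0.0931 M.
pH = -log(0.0931) = 1.03

pH = 1.03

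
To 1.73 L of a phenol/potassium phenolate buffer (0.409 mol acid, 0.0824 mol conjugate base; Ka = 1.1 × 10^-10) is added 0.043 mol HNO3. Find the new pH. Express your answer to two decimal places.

pH = 8.90

Added H+ converts C6H5O- to C6H5OH: C6H5OH → 0.452 mol, C6H5O- → 0.0394 mol.
pKa = −log(1.1 × 10^-10) = 9.959
pH = pKa + log(n_C6H5O-/n_C6H5OH) = 9.959 + log(0.0394/0.452) = 9.959 + (-1.060)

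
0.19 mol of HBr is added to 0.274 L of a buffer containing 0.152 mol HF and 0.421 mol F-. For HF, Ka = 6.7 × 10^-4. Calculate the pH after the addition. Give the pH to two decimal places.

After neutralization: n(HF) = 0.342 mol, n(F-) = 0.231 mol.
pKa = −log(6.7 × 10^-4) = 3.174
pH = pKa + log(n_F-/n_HF) = 3.174 + log(0.231/0.342) = 3.174 + (-0.170)

pH = 3.00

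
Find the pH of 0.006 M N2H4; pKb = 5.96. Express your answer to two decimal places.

N2H4 + H2O ⇌ N2H5+ + OH-
Kb = 10^(−5.96) = 1.10 × 10^-6
From the ICE table, Kb = [OH-]²/(0.006 − [OH-]) = 1.10 × 10^-6.
Assume [OH-] ≪ 0.006: [OH-] ≈ √(1.10 × 10^-6 × 0.006) = 8.12 × 10^-5 M
Check: 1.4% ionized — well under 5%, approximation valid.
pOH = −log(8.12 × 10^-5) = 4.09; pH = 14.00 − 4.09 = 9.91

pH = 9.91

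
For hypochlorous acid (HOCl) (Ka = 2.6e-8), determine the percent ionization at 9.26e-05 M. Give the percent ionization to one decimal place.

1.7%

HOCl ⇌ OCl- + H+; let x = [H+] at equilibrium.
x ≈ √(Ka·C₀) = √(2.6 × 10^-8 × 9.26e-05) = 1.55 × 10^-6 M
Fraction ionized = 1.55 × 10^-6 / 9.26e-05 = 0.0167 → 1.7%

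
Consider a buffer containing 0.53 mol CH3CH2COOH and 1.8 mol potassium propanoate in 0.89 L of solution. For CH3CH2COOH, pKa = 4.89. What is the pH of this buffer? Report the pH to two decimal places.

pH = 5.42

pH = pKa + log([A⁻]/[HA]) = 4.89 + log(1.8/0.53)
pH = 4.89 + (+0.531) = 5.42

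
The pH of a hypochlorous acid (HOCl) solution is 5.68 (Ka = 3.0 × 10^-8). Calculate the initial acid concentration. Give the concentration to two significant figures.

C₀ = 1.5 × 10^-4 M

[H+] = 10^(-5.68) = 2.09 × 10^-6 M = x
Ka = x²/(C₀ − x) ⇒ C₀ = x + x²/Ka
C₀ = 2.09 × 10^-6 + (2.09 × 10^-6)²/(3.0 × 10^-8) = 1.48 × 10^-4 M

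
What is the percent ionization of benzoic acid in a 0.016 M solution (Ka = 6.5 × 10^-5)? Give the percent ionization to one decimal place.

C6H5COOH ⇌ C6H5COO- + H+; let x = [H+] at equilibrium.
Ka = x²/(C₀ − x); solving the quadratic gives x = 9.88 × 10^-4 M.
Fraction ionized = 9.88 × 10^-4 / 0.016 = 0.0617 → 6.2%

6.2%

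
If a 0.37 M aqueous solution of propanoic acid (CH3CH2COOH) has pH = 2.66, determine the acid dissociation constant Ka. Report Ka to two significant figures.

[H+] = 10^(-2.66) = 2.19 × 10^-3 M
At equilibrium [HA] = 0.37 − 2.19 × 10^-3 = 3.68 × 10^-1 M
Ka = [H+][A-]/[HA] = (2.19 × 10^-3)² / 3.68 × 10^-1 = 1.3 × 10^-5

Ka = 1.3 × 10^-5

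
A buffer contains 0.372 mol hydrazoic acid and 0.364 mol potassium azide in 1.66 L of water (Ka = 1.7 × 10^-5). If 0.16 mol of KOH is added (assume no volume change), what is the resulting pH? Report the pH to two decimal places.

pH = 5.16

After neutralization: n(HN3) = 0.212 mol, n(N3-) = 0.524 mol.
pKa = −log(1.7 × 10^-5) = 4.770
pH = pKa + log(n_N3-/n_HN3) = 4.770 + log(0.524/0.212) = 4.770 + (+0.393)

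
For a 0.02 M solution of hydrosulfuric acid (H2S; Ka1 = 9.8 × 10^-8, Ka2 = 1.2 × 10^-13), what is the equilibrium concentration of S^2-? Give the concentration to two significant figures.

1.2 × 10^-13 M

First ionization gives [H+] ≈ [HS-] = 4.43 × 10^-5 M.
Second step: Ka2 = [H+][S^2-]/[HS-] ≈ [S^2-] (since [H+] ≈ [HS-]).
So [S^2-] ≈ Ka2.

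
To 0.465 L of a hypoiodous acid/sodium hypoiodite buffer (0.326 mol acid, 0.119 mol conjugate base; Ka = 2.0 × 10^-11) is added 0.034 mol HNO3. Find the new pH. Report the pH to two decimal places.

pH = 10.07

After neutralization: n(HOI) = 0.36 mol, n(OI-) = 0.085 mol.
pKa = −log(2.0 × 10^-11) = 10.699
pH = pKa + log([A⁻]/[HA]) = 10.699 + log(0.085/0.36) = 10.699 -0.627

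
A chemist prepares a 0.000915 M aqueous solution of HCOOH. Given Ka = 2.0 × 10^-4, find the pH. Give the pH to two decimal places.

pH = 3.47

HCOOH ⇌ HCOO- + H+
Let x = [H+] at equilibrium. Ka = x²/(0.000915 − x).
x is not negligible relative to C₀; solve x² + 0.0002·x − 1.83e-07 = 0.
x = [−0.0002 + √(0.0002² + 7.32e-07)]/2 = 3.39 × 10^-4 M
pH = −log(3.39 × 10^-4) = 3.47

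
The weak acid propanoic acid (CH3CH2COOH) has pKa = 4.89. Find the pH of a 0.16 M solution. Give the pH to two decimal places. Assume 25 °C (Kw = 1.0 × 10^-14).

pH = 2.84

CH3CH2COOH ⇌ CH3CH2COO- + H+
Ka = 10^(−4.89) = 1.29 × 10^-5
Ka = [H+]²/(0.16 − [H+]) = 1.29 × 10^-5
Since Ka ≪ C₀, [H+] ≈ √(Ka·C₀) = 1.44 × 10^-3 M.
Check: 0.9% ionized — well under 5%, approximation valid.
pH = −log[H+] = −log(1.44 × 10^-3) = 2.84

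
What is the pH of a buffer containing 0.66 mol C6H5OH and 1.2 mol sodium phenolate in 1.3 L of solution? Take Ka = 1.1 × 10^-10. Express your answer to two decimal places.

pKa = −log(1.1 × 10^-10) = 9.959
Using pH = pKa + log([base]/[acid]) with [base]/[acid] = 1.2/0.66:
pH = 9.959 + (+0.260) = 10.22

pH = 10.22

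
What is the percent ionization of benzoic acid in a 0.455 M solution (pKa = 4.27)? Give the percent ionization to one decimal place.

1.1%

C6H5COOH ⇌ C6H5COO- + H+; let x = [H+] at equilibrium.
Ka = 10^(−4.27) = 5.37 × 10^-5
x ≈ √(Ka·C₀) = √(5.37 × 10^-5 × 0.455) = 4.94 × 10^-3 M
Fraction ionized = 4.94 × 10^-3 / 0.455 = 0.0109 → 1.1%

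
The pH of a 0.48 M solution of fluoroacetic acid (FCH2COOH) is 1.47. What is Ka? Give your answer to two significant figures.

[H+] = 10^(-1.47) = 3.39 × 10^-2 M
At equilibrium [HA] = 0.48 − 3.39 × 10^-2 = 4.46 × 10^-1 M
Ka = [H+][A-]/[HA] = (3.39 × 10^-2)² / 4.46 × 10^-1 = 2.6 × 10^-3

Ka = 2.6 × 10^-3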